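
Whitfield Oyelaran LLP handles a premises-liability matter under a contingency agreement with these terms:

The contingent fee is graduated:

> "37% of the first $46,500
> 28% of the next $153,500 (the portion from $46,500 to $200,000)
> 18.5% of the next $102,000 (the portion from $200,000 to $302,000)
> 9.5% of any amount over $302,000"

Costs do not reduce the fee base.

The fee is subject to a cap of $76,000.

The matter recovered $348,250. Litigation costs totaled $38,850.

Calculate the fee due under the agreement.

$76,000.00

Fee base is the gross recovery, $348,250; costs are reimbursed separately.
First $46,500 at 37% = $17,205.00
Next $153,500 at 28% = $42,980.00
Next $102,000 at 18.5% = $18,870.00
Remaining $46,250 at 9.5% = $4,393.75
Fee: $17,205.00 + $42,980.00 + $18,870.00 + $4,393.75 = $83,448.75
$83,448.75 exceeds the $76,000 cap, so the fee is capped at $76,000.00.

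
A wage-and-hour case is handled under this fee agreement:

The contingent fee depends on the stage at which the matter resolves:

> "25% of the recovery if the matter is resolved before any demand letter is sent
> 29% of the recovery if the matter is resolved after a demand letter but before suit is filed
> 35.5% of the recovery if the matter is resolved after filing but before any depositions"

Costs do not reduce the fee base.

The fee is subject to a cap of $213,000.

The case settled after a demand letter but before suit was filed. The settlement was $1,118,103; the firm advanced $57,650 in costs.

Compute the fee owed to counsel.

Fee base is the gross recovery, $1,118,103; costs are reimbursed separately.
The matter settled after a demand letter but before suit was filed, so the 29% rate applies.
$1,118,103 × 29% = $324,249.87
$324,249.87 exceeds the $213,000 cap, so the fee is capped at $213,000.00.

$213,000.00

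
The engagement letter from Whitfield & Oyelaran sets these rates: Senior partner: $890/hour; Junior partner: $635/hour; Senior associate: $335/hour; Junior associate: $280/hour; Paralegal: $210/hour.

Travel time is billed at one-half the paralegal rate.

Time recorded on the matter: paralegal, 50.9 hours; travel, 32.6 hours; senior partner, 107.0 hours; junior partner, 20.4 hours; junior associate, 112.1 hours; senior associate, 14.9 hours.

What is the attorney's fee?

Senior partner: 107.0 × $890 = $95,230.00
Junior partner: 20.4 × $635 = $12,954.00
Senior associate: 14.9 × $335 = $4,991.50
Junior associate: 112.1 × $280 = $31,388.00
Paralegal: 50.9 × $210 = $10,689.00
Subtotal: $95,230.00 + $12,954.00 + $4,991.50 + $31,388.00 + $10,689.00 = $155,252.50
Travel: 32.6 × ($210 ÷ 2) = 32.6 × $105.00 = $3,423.00
Total: $155,252.50 + $3,423.00 = $158,675.50

$158,675.50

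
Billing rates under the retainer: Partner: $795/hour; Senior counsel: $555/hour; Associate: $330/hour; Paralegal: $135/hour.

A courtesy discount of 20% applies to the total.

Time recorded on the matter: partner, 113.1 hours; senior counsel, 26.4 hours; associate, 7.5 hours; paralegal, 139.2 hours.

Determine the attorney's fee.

Partner: 113.1 × $795 = $89,914.50
Senior counsel: 26.4 × $555 = $14,652.00
Associate: 7.5 × $330 = $2,475.00
Paralegal: 139.2 × $135 = $18,792.00
Subtotal: $125,833.50
Less 20% discount: −$25,166.70
Total: $125,833.50 − $25,166.70 = $100,666.80

$100,666.80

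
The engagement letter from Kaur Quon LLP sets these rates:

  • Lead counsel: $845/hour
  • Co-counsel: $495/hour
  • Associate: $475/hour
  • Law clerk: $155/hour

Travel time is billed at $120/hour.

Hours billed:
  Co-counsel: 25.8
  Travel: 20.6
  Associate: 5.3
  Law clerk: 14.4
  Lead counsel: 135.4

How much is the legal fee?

Lead counsel: 135.4 × $845 = $114,413.00
Co-counsel: 25.8 × $495 = $12,771.00
Associate: 5.3 × $475 = $2,517.50
Law clerk: 14.4 × $155 = $2,232.00
Subtotal: $114,413.00 + $12,771.00 + $2,517.50 + $2,232.00 = $131,933.50
Travel: 20.6 × $120 = $2,472.00
Total: $131,933.50 + $2,472.00 = $134,405.50

$134,405.50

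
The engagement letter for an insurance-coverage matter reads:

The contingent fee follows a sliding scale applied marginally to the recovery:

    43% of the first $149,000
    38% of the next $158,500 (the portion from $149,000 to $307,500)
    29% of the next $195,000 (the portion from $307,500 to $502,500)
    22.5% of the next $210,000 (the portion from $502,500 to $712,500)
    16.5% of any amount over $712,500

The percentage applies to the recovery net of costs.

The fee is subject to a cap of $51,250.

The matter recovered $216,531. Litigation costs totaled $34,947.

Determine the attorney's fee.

Fee base (net of costs): $216,531 − $34,947 = $181,584
First $149,000 at 43% = $64,070.00
Remaining $32,584 at 38% = $12,381.92
Fee: $64,070.00 + $12,381.92 = $76,451.92
$76,451.92 exceeds the $51,250 cap, so the fee is capped at $51,250.00.

$51,250.00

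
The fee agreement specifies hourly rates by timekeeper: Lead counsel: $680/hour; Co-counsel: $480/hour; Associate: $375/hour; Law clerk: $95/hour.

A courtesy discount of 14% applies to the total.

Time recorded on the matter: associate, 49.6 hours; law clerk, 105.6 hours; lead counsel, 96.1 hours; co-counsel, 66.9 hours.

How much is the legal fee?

$108,439.12

Lead counsel: 96.1 × $680 = $65,348.00
Co-counsel: 66.9 × $480 = $32,112.00
Associate: 49.6 × $375 = $18,600.00
Law clerk: 105.6 × $95 = $10,032.00
Subtotal: $126,092.00
Less 14% discount: −$17,652.88
Total: $126,092.00 − $17,652.88 = $108,439.12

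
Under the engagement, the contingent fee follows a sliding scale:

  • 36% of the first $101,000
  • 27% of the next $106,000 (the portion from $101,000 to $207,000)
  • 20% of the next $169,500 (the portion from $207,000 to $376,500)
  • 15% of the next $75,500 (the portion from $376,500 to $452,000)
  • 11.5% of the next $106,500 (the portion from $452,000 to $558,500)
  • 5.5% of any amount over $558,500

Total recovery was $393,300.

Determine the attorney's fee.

$101,400.00

First $101,000 at 36% = $36,360.00
Next $106,000 at 27% = $28,620.00
Next $169,500 at 20% = $33,900.00
Remaining $16,800 at 15% = $2,520.00
Fee: $36,360.00 + $28,620.00 + $33,900.00 + $2,520.00 = $101,400.00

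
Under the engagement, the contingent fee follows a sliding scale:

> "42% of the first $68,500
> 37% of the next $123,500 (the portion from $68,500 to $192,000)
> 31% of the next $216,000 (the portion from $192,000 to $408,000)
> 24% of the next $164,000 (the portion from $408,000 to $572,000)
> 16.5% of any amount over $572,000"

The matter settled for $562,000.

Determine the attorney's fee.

First $68,500 at 42% = $28,770.00
Next $123,500 at 37% = $45,695.00
Next $216,000 at 31% = $66,960.00
Remaining $154,000 at 24% = $36,960.00
Fee: $28,770.00 + $45,695.00 + $66,960.00 + $36,960.00 = $178,385.00

$178,385.00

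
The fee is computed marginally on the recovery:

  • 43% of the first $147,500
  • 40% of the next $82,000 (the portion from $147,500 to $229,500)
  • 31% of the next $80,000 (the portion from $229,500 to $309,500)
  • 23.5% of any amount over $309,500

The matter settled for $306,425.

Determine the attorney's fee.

$120,071.75

First $147,500 at 43% = $63,425.00
Next $82,000 at 40% = $32,800.00
Remaining $76,925 at 31% = $23,846.75
Fee: $63,425.00 + $32,800.00 + $23,846.75 = $120,071.75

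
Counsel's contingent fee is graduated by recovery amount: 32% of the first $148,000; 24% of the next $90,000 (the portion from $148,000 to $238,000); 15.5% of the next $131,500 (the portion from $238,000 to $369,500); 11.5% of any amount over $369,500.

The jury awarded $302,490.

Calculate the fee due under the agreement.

$78,955.95

First $148,000 at 32% = $47,360.00
Next $90,000 at 24% = $21,600.00
Remaining $64,490 at 15.5% = $9,995.95
Fee: $47,360.00 + $21,600.00 + $9,995.95 = $78,955.95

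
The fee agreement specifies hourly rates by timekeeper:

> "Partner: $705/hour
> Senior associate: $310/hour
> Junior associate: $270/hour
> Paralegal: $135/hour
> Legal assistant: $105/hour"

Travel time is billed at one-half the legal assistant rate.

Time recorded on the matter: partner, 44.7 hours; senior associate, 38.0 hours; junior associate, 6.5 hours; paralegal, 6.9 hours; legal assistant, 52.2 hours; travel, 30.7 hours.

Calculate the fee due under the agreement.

$53,072.75

Partner: 44.7 × $705 = $31,513.50
Senior associate: 38.0 × $310 = $11,780.00
Junior associate: 6.5 × $270 = $1,755.00
Paralegal: 6.9 × $135 = $931.50
Legal assistant: 52.2 × $105 = $5,481.00
Subtotal: $31,513.50 + $11,780.00 + $1,755.00 + $931.50 + $5,481.00 = $51,461.00
Travel: 30.7 × ($105 ÷ 2) = 30.7 × $52.50 = $1,611.75
Total: $51,461.00 + $1,611.75 = $53,072.75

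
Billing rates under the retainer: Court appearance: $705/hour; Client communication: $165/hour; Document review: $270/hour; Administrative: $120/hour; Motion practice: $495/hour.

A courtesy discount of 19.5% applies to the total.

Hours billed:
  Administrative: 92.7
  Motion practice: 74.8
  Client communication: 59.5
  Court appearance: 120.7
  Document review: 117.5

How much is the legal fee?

$140,702.73

Court appearance: 120.7 × $705 = $85,093.50
Client communication: 59.5 × $165 = $9,817.50
Document review: 117.5 × $270 = $31,725.00
Administrative: 92.7 × $120 = $11,124.00
Motion practice: 74.8 × $495 = $37,026.00
Subtotal: $174,786.00
Less 19.5% discount: −$34,083.27
Total: $174,786.00 − $34,083.27 = $140,702.73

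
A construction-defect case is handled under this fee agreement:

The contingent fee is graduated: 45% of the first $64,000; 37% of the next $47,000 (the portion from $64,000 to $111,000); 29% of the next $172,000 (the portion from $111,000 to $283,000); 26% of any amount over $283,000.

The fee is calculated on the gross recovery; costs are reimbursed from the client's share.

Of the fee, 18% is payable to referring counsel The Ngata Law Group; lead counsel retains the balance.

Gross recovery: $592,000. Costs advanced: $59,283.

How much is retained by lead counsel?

Fee base is the gross recovery, $592,000; costs are reimbursed separately.
First $64,000 at 45% = $28,800.00
Next $47,000 at 37% = $17,390.00
Next $172,000 at 29% = $49,880.00
Remaining $309,000 at 26% = $80,340.00
Fee: $28,800.00 + $17,390.00 + $49,880.00 + $80,340.00 = $176,410.00
Referral share: 18% of $176,410.00 = $31,753.80; lead counsel retains $176,410.00 − $31,753.80 = $144,656.20.

$144,656.20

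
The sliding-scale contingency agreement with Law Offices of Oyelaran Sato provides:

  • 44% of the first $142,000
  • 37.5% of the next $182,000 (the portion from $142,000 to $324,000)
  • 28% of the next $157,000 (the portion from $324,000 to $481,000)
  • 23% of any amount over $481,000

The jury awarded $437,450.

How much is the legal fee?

First $142,000 at 44% = $62,480.00
Next $182,000 at 37.5% = $68,250.00
Remaining $113,450 at 28% = $31,766.00
Fee: $62,480.00 + $68,250.00 + $31,766.00 = $162,496.00

$162,496.00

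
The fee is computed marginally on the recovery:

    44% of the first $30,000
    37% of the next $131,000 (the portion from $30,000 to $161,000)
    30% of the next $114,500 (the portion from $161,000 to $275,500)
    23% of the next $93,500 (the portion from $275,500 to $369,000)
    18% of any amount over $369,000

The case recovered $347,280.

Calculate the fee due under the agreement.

$112,529.40

First $30,000 at 44% = $13,200.00
Next $131,000 at 37% = $48,470.00
Next $114,500 at 30% = $34,350.00
Remaining $71,780 at 23% = $16,509.40
Fee: $13,200.00 + $48,470.00 + $34,350.00 + $16,509.40 = $112,529.40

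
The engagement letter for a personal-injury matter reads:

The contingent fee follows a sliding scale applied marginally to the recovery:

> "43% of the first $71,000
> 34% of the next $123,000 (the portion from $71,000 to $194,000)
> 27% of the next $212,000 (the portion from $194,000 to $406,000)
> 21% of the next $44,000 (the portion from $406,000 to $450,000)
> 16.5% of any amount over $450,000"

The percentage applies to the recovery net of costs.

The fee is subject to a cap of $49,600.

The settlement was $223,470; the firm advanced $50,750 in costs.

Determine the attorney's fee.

Fee base (net of costs): $223,470 − $50,750 = $172,720
First $71,000 at 43% = $30,530.00
Remaining $101,720 at 34% = $34,584.80
Fee: $30,530.00 + $34,584.80 = $65,114.80
$65,114.80 exceeds the $49,600 cap, so the fee is capped at $49,600.00.

$49,600.00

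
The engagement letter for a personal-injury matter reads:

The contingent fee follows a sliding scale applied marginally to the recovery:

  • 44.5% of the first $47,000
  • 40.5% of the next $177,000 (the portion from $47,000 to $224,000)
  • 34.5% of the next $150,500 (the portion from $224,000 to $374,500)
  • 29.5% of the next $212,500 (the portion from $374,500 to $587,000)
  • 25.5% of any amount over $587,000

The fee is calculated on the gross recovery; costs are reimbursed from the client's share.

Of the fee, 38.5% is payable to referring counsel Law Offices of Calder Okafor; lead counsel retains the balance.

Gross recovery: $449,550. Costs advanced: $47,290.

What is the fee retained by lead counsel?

Fee base is the gross recovery, $449,550; costs are reimbursed separately.
First $47,000 at 44.5% = $20,915.00
Next $177,000 at 40.5% = $71,685.00
Next $150,500 at 34.5% = $51,922.50
Remaining $75,050 at 29.5% = $22,139.75
Fee: $20,915.00 + $71,685.00 + $51,922.50 + $22,139.75 = $166,662.25
Referral share: 38.5% of $166,662.25 = $64,164.97; lead counsel retains $166,662.25 − $64,164.97 = $102,497.28.

$102,497.28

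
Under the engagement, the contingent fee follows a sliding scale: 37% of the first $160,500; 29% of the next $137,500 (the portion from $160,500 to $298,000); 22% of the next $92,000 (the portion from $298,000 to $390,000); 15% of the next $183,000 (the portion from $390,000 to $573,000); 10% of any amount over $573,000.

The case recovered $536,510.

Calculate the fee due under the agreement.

$141,476.50

First $160,500 at 37% = $59,385.00
Next $137,500 at 29% = $39,875.00
Next $92,000 at 22% = $20,240.00
Remaining $146,510 at 15% = $21,976.50
Fee: $59,385.00 + $39,875.00 + $20,240.00 + $21,976.50 = $141,476.50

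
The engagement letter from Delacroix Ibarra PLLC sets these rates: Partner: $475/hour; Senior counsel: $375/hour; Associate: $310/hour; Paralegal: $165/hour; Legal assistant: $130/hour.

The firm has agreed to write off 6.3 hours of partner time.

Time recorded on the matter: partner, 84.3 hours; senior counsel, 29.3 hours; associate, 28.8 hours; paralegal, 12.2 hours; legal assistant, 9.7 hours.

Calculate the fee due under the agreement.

$60,239.50

Partner: 84.3 × $475 = $40,042.50
Senior counsel: 29.3 × $375 = $10,987.50
Associate: 28.8 × $310 = $8,928.00
Paralegal: 12.2 × $165 = $2,013.00
Legal assistant: 9.7 × $130 = $1,261.00
Subtotal: $63,232.00
Write-off: 6.3 × $475 = $2,992.50
Total: $63,232.00 − $2,992.50 = $60,239.50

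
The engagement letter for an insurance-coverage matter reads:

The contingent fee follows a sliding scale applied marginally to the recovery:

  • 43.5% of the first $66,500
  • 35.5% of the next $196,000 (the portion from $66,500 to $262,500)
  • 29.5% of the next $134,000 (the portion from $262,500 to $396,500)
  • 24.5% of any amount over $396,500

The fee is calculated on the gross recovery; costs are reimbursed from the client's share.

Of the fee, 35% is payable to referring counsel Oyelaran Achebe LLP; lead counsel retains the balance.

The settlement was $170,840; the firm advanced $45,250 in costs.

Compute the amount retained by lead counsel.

$42,879.33

Fee base is the gross recovery, $170,840; costs are reimbursed separately.
First $66,500 at 43.5% = $28,927.50
Remaining $104,340 at 35.5% = $37,040.70
Fee: $28,927.50 + $37,040.70 = $65,968.20
Referral share: 35% of $65,968.20 = $23,088.87; lead counsel retains $65,968.20 − $23,088.87 = $42,879.33.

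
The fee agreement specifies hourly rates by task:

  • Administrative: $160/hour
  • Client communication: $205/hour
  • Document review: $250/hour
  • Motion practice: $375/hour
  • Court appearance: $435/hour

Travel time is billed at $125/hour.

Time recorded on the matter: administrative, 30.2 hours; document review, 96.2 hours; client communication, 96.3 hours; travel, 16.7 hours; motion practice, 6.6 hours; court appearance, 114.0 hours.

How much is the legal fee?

Administrative: 30.2 × $160 = $4,832.00
Client communication: 96.3 × $205 = $19,741.50
Document review: 96.2 × $250 = $24,050.00
Motion practice: 6.6 × $375 = $2,475.00
Court appearance: 114.0 × $435 = $49,590.00
Subtotal: $4,832.00 + $19,741.50 + $24,050.00 + $2,475.00 + $49,590.00 = $100,688.50
Travel: 16.7 × $125 = $2,087.50
Total: $100,688.50 + $2,087.50 = $102,776.00

$102,776.00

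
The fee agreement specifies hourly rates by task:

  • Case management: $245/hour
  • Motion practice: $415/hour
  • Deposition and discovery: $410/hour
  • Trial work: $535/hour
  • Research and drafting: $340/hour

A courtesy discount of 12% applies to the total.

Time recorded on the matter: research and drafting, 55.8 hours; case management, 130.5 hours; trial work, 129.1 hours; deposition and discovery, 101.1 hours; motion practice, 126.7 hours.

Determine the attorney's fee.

Case management: 130.5 × $245 = $31,972.50
Motion practice: 126.7 × $415 = $52,580.50
Deposition and discovery: 101.1 × $410 = $41,451.00
Trial work: 129.1 × $535 = $69,068.50
Research and drafting: 55.8 × $340 = $18,972.00
Subtotal: $214,044.50
Less 12% discount: −$25,685.34
Total: $214,044.50 − $25,685.34 = $188,359.16

$188,359.16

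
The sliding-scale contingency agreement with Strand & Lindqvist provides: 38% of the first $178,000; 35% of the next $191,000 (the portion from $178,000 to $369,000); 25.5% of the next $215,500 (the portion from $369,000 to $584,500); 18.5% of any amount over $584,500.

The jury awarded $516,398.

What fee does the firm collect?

$172,076.49

First $178,000 at 38% = $67,640.00
Next $191,000 at 35% = $66,850.00
Remaining $147,398 at 25.5% = $37,586.49
Fee: $67,640.00 + $66,850.00 + $37,586.49 = $172,076.49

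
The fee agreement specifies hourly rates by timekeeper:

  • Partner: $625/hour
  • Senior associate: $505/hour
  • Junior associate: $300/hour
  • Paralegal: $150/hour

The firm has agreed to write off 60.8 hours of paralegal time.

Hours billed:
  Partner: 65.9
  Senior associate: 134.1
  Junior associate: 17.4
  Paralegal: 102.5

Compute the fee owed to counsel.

Partner: 65.9 × $625 = $41,187.50
Senior associate: 134.1 × $505 = $67,720.50
Junior associate: 17.4 × $300 = $5,220.00
Paralegal: 102.5 × $150 = $15,375.00
Subtotal: $129,503.00
Write-off: 60.8 × $150 = $9,120.00
Total: $129,503.00 − $9,120.00 = $120,383.00

$120,383.00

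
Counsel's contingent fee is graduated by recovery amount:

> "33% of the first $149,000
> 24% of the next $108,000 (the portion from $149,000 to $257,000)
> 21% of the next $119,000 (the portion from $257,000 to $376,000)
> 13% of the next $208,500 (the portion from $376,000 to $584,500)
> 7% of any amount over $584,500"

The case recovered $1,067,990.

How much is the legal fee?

First $149,000 at 33% = $49,170.00
Next $108,000 at 24% = $25,920.00
Next $119,000 at 21% = $24,990.00
Next $208,500 at 13% = $27,105.00
Remaining $483,490 at 7% = $33,844.30
Fee: $49,170.00 + $25,920.00 + $24,990.00 + $27,105.00 + $33,844.30 = $161,029.30

$161,029.30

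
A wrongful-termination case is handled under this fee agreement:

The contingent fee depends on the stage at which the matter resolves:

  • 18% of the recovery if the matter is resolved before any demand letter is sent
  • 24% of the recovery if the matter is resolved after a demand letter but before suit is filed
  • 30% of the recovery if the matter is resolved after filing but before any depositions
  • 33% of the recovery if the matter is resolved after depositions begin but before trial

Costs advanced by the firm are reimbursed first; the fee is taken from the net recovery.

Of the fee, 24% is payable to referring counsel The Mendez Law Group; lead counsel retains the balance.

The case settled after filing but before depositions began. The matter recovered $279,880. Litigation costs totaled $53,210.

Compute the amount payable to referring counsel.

$16,320.24

Fee base (net of costs): $279,880 − $53,210 = $226,670
The matter settled after filing but before depositions began, so the 30% rate applies.
$226,670 × 30% = $68,001.00
Referral share: 24% of $68,001.00 = $16,320.24; lead counsel retains $68,001.00 − $16,320.24 = $51,680.76.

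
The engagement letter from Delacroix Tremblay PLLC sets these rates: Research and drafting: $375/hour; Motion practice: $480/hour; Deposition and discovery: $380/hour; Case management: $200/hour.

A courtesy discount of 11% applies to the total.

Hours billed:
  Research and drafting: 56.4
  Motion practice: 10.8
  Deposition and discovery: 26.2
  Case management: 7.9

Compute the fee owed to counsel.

$33,704.30

Research and drafting: 56.4 × $375 = $21,150.00
Motion practice: 10.8 × $480 = $5,184.00
Deposition and discovery: 26.2 × $380 = $9,956.00
Case management: 7.9 × $200 = $1,580.00
Subtotal: $37,870.00
Less 11% discount: −$4,165.70
Total: $37,870.00 − $4,165.70 = $33,704.30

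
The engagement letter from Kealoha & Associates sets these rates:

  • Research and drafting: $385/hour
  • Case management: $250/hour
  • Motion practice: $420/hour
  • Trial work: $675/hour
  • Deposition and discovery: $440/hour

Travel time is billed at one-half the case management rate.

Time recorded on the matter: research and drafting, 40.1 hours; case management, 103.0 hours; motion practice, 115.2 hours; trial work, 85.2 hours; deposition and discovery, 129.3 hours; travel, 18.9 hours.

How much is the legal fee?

Research and drafting: 40.1 × $385 = $15,438.50
Case management: 103.0 × $250 = $25,750.00
Motion practice: 115.2 × $420 = $48,384.00
Trial work: 85.2 × $675 = $57,510.00
Deposition and discovery: 129.3 × $440 = $56,892.00
Subtotal: $15,438.50 + $25,750.00 + $48,384.00 + $57,510.00 + $56,892.00 = $203,974.50
Travel: 18.9 × ($250 ÷ 2) = 18.9 × $125.00 = $2,362.50
Total: $203,974.50 + $2,362.50 = $206,337.00

$206,337.00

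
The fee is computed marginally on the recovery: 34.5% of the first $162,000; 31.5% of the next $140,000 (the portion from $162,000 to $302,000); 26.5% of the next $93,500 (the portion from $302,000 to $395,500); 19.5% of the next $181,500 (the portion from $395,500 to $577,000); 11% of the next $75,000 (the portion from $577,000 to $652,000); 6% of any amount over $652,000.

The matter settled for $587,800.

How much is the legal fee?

First $162,000 at 34.5% = $55,890.00
Next $140,000 at 31.5% = $44,100.00
Next $93,500 at 26.5% = $24,777.50
Next $181,500 at 19.5% = $35,392.50
Remaining $10,800 at 11% = $1,188.00
Fee: $55,890.00 + $44,100.00 + $24,777.50 + $35,392.50 + $1,188.00 = $161,348.00

$161,348.00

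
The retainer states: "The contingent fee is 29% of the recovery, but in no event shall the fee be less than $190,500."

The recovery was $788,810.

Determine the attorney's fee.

29% of $788,810 = $228,754.90
That exceeds the $190,500 minimum.

$228,754.90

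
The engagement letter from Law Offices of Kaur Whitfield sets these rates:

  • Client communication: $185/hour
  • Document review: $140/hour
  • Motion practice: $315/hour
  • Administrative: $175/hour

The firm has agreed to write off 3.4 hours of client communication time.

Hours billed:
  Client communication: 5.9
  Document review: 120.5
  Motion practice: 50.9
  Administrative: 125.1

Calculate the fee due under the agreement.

$55,258.50

Client communication: 5.9 × $185 = $1,091.50
Document review: 120.5 × $140 = $16,870.00
Motion practice: 50.9 × $315 = $16,033.50
Administrative: 125.1 × $175 = $21,892.50
Subtotal: $55,887.50
Write-off: 3.4 × $185 = $629.00
Total: $55,887.50 − $629.00 = $55,258.50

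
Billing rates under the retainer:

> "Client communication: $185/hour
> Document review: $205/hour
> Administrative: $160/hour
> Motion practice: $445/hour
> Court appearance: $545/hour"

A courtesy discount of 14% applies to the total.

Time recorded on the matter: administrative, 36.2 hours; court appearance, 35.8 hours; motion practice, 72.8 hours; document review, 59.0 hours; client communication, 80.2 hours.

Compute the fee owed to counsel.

$72,782.66

Client communication: 80.2 × $185 = $14,837.00
Document review: 59.0 × $205 = $12,095.00
Administrative: 36.2 × $160 = $5,792.00
Motion practice: 72.8 × $445 = $32,396.00
Court appearance: 35.8 × $545 = $19,511.00
Subtotal: $84,631.00
Less 14% discount: −$11,848.34
Total: $84,631.00 − $11,848.34 = $72,782.66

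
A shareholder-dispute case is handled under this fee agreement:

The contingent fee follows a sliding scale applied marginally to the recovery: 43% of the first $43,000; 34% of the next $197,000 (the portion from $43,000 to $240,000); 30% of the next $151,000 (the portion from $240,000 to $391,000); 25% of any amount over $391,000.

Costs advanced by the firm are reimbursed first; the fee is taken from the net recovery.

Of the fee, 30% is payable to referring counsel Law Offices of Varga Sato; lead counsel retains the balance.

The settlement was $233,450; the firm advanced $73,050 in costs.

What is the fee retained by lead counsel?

$40,884.20

Fee base (net of costs): $233,450 − $73,050 = $160,400
First $43,000 at 43% = $18,490.00
Remaining $117,400 at 34% = $39,916.00
Fee: $18,490.00 + $39,916.00 = $58,406.00
Referral share: 30% of $58,406.00 = $17,521.80; lead counsel retains $58,406.00 − $17,521.80 = $40,884.20.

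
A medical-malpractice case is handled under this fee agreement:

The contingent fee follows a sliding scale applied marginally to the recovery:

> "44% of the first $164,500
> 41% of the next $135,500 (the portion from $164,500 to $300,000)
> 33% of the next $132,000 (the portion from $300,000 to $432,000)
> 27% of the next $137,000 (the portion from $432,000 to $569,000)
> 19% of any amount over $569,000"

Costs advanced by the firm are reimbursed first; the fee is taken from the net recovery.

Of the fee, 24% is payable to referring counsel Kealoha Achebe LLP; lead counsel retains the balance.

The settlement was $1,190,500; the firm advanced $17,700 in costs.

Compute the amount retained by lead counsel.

$245,637.32

Fee base (net of costs): $1,190,500 − $17,700 = $1,172,800
First $164,500 at 44% = $72,380.00
Next $135,500 at 41% = $55,555.00
Next $132,000 at 33% = $43,560.00
Next $137,000 at 27% = $36,990.00
Remaining $603,800 at 19% = $114,722.00
Fee: $72,380.00 + $55,555.00 + $43,560.00 + $36,990.00 + $114,722.00 = $323,207.00
Referral share: 24% of $323,207.00 = $77,569.68; lead counsel retains $323,207.00 − $77,569.68 = $245,637.32.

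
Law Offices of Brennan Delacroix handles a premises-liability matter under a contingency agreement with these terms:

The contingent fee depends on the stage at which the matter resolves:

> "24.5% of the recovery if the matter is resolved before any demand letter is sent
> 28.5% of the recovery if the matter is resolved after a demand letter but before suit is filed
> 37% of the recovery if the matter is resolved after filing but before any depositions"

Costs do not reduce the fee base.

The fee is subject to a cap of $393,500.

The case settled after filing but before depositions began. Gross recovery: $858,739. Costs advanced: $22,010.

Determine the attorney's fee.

Fee base is the gross recovery, $858,739; costs are reimbursed separately.
The matter settled after filing but before depositions began, so the 37% rate applies.
$858,739 × 37% = $317,733.43
$317,733.43 is under the $393,500 cap.

$317,733.43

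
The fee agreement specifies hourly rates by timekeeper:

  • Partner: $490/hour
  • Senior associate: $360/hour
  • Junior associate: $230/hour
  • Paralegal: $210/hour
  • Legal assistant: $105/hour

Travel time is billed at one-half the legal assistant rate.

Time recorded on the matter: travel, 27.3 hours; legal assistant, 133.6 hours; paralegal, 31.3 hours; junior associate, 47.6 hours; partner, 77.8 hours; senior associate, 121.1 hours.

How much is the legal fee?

Partner: 77.8 × $490 = $38,122.00
Senior associate: 121.1 × $360 = $43,596.00
Junior associate: 47.6 × $230 = $10,948.00
Paralegal: 31.3 × $210 = $6,573.00
Legal assistant: 133.6 × $105 = $14,028.00
Subtotal: $38,122.00 + $43,596.00 + $10,948.00 + $6,573.00 + $14,028.00 = $113,267.00
Travel: 27.3 × ($105 ÷ 2) = 27.3 × $52.50 = $1,433.25
Total: $113,267.00 + $1,433.25 = $114,700.25

$114,700.25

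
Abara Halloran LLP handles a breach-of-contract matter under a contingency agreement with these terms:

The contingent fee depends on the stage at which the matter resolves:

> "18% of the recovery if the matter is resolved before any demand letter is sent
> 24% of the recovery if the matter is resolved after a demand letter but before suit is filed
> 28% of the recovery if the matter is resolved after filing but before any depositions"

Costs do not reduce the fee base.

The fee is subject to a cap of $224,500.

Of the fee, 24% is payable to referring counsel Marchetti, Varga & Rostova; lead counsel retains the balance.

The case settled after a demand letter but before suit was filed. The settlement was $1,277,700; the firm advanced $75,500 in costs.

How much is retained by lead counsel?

Fee base is the gross recovery, $1,277,700; costs are reimbursed separately.
The matter settled after a demand letter but before suit was filed, so the 24% rate applies.
$1,277,700 × 24% = $306,648.00
$306,648.00 exceeds the $224,500 cap, so the fee is capped at $224,500.00.
Referral share: 24% of $224,500.00 = $53,880.00; lead counsel retains $224,500.00 − $53,880.00 = $170,620.00.

$170,620.00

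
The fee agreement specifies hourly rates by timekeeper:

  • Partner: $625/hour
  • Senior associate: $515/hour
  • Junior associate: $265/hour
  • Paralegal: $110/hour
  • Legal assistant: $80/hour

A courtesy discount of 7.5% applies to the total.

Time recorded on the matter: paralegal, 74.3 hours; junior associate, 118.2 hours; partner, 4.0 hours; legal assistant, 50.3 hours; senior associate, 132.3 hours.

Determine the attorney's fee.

Partner: 4.0 × $625 = $2,500.00
Senior associate: 132.3 × $515 = $68,134.50
Junior associate: 118.2 × $265 = $31,323.00
Paralegal: 74.3 × $110 = $8,173.00
Legal assistant: 50.3 × $80 = $4,024.00
Subtotal: $114,154.50
Less 7.5% discount: −$8,561.59
Total: $114,154.50 − $8,561.59 = $105,592.91

$105,592.91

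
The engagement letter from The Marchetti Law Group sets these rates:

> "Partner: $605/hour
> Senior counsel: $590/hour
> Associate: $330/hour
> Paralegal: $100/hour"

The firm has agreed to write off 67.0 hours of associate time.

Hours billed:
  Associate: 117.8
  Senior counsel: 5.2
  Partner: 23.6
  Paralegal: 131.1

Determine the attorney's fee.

Partner: 23.6 × $605 = $14,278.00
Senior counsel: 5.2 × $590 = $3,068.00
Associate: 117.8 × $330 = $38,874.00
Paralegal: 131.1 × $100 = $13,110.00
Subtotal: $69,330.00
Write-off: 67.0 × $330 = $22,110.00
Total: $69,330.00 − $22,110.00 = $47,220.00

$47,220.00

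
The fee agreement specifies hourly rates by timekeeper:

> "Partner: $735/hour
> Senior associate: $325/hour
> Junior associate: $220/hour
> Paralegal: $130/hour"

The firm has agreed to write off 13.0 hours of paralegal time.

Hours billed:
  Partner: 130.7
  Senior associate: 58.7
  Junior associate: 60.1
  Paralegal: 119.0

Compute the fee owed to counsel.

Partner: 130.7 × $735 = $96,064.50
Senior associate: 58.7 × $325 = $19,077.50
Junior associate: 60.1 × $220 = $13,222.00
Paralegal: 119.0 × $130 = $15,470.00
Subtotal: $143,834.00
Write-off: 13.0 × $130 = $1,690.00
Total: $143,834.00 − $1,690.00 = $142,144.00

$142,144.00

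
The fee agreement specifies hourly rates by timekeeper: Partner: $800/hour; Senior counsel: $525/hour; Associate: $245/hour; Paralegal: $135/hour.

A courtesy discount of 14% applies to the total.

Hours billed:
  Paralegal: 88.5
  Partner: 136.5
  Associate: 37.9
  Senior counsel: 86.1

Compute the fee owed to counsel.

Partner: 136.5 × $800 = $109,200.00
Senior counsel: 86.1 × $525 = $45,202.50
Associate: 37.9 × $245 = $9,285.50
Paralegal: 88.5 × $135 = $11,947.50
Subtotal: $175,635.50
Less 14% discount: −$24,588.97
Total: $175,635.50 − $24,588.97 = $151,046.53

$151,046.53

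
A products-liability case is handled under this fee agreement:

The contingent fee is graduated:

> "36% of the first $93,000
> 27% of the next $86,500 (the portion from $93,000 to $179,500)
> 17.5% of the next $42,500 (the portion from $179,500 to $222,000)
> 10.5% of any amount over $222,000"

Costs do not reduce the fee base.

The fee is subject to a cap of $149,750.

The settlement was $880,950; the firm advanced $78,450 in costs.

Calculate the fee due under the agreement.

$133,462.25

Fee base is the gross recovery, $880,950; costs are reimbursed separately.
First $93,000 at 36% = $33,480.00
Next $86,500 at 27% = $23,355.00
Next $42,500 at 17.5% = $7,437.50
Remaining $658,950 at 10.5% = $69,189.75
Fee: $33,480.00 + $23,355.00 + $7,437.50 + $69,189.75 = $133,462.25
$133,462.25 is under the $149,750 cap.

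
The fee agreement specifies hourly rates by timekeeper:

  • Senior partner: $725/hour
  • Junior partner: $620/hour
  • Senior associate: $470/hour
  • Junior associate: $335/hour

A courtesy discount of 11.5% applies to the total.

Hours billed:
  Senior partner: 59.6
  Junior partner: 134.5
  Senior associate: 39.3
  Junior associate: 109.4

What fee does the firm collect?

$160,822.20

Senior partner: 59.6 × $725 = $43,210.00
Junior partner: 134.5 × $620 = $83,390.00
Senior associate: 39.3 × $470 = $18,471.00
Junior associate: 109.4 × $335 = $36,649.00
Subtotal: $181,720.00
Less 11.5% discount: −$20,897.80
Total: $181,720.00 − $20,897.80 = $160,822.20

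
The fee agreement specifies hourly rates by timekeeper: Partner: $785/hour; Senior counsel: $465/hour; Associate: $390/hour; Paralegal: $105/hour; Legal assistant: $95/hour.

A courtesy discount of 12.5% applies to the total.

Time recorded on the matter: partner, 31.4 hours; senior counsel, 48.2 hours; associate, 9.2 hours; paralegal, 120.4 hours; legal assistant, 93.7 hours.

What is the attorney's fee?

Partner: 31.4 × $785 = $24,649.00
Senior counsel: 48.2 × $465 = $22,413.00
Associate: 9.2 × $390 = $3,588.00
Paralegal: 120.4 × $105 = $12,642.00
Legal assistant: 93.7 × $95 = $8,901.50
Subtotal: $72,193.50
Less 12.5% discount: −$9,024.19
Total: $72,193.50 − $9,024.19 = $63,169.31

$63,169.31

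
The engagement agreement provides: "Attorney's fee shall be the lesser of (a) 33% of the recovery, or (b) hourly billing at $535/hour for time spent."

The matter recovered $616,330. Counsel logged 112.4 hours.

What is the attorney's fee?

(a) 33% of $616,330 = $203,388.90
(b) 112.4 × $535 = $60,134.00
The lesser is (b): $60,134.00.

$60,134.00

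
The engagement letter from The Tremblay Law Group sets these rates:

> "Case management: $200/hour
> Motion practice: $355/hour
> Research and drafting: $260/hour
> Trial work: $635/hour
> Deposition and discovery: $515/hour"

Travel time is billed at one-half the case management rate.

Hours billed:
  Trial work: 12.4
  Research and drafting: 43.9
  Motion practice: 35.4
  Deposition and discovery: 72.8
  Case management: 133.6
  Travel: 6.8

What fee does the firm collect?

$96,747.00

Case management: 133.6 × $200 = $26,720.00
Motion practice: 35.4 × $355 = $12,567.00
Research and drafting: 43.9 × $260 = $11,414.00
Trial work: 12.4 × $635 = $7,874.00
Deposition and discovery: 72.8 × $515 = $37,492.00
Subtotal: $26,720.00 + $12,567.00 + $11,414.00 + $7,874.00 + $37,492.00 = $96,067.00
Travel: 6.8 × ($200 ÷ 2) = 6.8 × $100.00 = $680.00
Total: $96,067.00 + $680.00 = $96,747.00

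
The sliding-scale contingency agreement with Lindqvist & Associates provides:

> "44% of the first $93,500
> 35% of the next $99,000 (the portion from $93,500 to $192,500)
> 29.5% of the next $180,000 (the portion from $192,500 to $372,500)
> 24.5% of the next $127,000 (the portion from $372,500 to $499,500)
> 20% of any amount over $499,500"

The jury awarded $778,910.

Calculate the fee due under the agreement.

$215,887.00

First $93,500 at 44% = $41,140.00
Next $99,000 at 35% = $34,650.00
Next $180,000 at 29.5% = $53,100.00
Next $127,000 at 24.5% = $31,115.00
Remaining $279,410 at 20% = $55,882.00
Fee: $41,140.00 + $34,650.00 + $53,100.00 + $31,115.00 + $55,882.00 = $215,887.00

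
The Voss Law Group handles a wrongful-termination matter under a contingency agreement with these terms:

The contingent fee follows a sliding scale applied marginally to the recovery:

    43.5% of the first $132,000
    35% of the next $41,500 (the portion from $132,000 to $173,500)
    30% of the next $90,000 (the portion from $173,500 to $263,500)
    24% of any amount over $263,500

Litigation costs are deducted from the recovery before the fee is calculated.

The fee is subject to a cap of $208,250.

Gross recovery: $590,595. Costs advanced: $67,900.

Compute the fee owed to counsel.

Fee base (net of costs): $590,595 − $67,900 = $522,695
First $132,000 at 43.5% = $57,420.00
Next $41,500 at 35% = $14,525.00
Next $90,000 at 30% = $27,000.00
Remaining $259,195 at 24% = $62,206.80
Fee: $57,420.00 + $14,525.00 + $27,000.00 + $62,206.80 = $161,151.80
$161,151.80 is under the $208,250 cap.

$161,151.80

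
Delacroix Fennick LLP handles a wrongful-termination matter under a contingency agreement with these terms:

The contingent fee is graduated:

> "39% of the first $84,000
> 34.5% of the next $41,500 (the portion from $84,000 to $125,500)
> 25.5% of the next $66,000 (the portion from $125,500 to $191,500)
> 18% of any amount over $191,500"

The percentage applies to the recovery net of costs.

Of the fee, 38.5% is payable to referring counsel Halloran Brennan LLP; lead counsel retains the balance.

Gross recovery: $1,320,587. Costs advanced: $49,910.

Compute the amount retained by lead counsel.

Fee base (net of costs): $1,320,587 − $49,910 = $1,270,677
First $84,000 at 39% = $32,760.00
Next $41,500 at 34.5% = $14,317.50
Next $66,000 at 25.5% = $16,830.00
Remaining $1,079,177 at 18% = $194,251.86
Fee: $32,760.00 + $14,317.50 + $16,830.00 + $194,251.86 = $258,159.36
Referral share: 38.5% of $258,159.36 = $99,391.35; lead counsel retains $258,159.36 − $99,391.35 = $158,768.01.

$158,768.01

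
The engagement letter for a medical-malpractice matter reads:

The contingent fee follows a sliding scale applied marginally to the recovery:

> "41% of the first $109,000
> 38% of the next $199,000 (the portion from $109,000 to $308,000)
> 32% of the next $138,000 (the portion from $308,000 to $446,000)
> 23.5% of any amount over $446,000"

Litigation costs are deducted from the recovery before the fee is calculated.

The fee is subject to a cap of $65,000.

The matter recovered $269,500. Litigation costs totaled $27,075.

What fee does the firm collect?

Fee base (net of costs): $269,500 − $27,075 = $242,425
First $109,000 at 41% = $44,690.00
Remaining $133,425 at 38% = $50,701.50
Fee: $44,690.00 + $50,701.50 = $95,391.50
$95,391.50 exceeds the $65,000 cap, so the fee is capped at $65,000.00.

$65,000.00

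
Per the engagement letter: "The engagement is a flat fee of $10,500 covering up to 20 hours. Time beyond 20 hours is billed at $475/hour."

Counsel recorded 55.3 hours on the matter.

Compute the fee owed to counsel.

$27,267.50

Flat fee: $10,500.00
Excess hours: 55.3 − 20 = 35.3
Overrun: 35.3 × $475 = $16,767.50
Total: $10,500.00 + $16,767.50 = $27,267.50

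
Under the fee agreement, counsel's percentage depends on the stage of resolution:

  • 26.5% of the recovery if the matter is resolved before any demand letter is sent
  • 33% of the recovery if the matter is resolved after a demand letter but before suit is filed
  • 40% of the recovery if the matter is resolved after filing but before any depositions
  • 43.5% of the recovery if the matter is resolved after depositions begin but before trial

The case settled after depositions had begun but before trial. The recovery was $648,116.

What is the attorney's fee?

$281,930.46

The matter settled after depositions had begun but before trial, so the 43.5% rate applies.
$648,116 × 43.5% = $281,930.46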